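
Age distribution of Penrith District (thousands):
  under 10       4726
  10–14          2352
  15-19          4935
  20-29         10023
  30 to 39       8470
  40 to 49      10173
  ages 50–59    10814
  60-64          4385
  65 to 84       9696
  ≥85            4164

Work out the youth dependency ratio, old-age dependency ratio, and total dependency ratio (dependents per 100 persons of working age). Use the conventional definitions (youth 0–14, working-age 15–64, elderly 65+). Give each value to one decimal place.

0–14: 4726 + 2352 = 7078
15–64: 4935 + 10023 + 8470 + 10173 + 10814 + 4385 = 48800
65+: 9696 + 4164 = 13860
Youth dependency ratio = 7078 / 48800 × 100 = 14.5
Old-age dependency ratio = 13860 / 48800 × 100 = 28.4
Total dependency ratio = (7078 + 13860) / 48800 × 100 = 20938 / 48800 × 100 = 42.9

Youth dependency ratio: 14.5
Old-age dependency ratio: 28.4
Total dependency ratio: 42.9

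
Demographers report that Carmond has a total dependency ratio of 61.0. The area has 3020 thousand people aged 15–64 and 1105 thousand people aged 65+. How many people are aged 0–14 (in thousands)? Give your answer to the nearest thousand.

Aged 0–14: 737

Total dependency ratio = (youth + elderly) / working-age × 100
61.0 = (Y + 1105) / 3020 × 100
⇒ 737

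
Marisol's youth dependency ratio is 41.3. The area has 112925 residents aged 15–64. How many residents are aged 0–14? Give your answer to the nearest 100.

Aged 0–14: 46600

Youth dependency ratio = youth / working-age × 100
41.3 = Y / 112925 × 100
⇒ 46600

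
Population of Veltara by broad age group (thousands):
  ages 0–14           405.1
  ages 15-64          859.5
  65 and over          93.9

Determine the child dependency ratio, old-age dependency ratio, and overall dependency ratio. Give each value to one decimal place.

Youth dependency ratio = 405.1 / 859.5 × 100 = 47.1
Old-age dependency ratio = 93.9 / 859.5 × 100 = 10.9
Total dependency ratio = (405.1 + 93.9) / 859.5 × 100 = 499.0 / 859.5 × 100 = 58.1

Youth dependency ratio: 47.1
Old-age dependency ratio: 10.9
Total dependency ratio: 58.1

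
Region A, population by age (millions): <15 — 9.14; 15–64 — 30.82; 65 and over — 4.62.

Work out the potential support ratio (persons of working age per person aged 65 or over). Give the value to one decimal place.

Potential support ratio = 30.82 / 4.62 = 6.7

Potential support ratio: 6.7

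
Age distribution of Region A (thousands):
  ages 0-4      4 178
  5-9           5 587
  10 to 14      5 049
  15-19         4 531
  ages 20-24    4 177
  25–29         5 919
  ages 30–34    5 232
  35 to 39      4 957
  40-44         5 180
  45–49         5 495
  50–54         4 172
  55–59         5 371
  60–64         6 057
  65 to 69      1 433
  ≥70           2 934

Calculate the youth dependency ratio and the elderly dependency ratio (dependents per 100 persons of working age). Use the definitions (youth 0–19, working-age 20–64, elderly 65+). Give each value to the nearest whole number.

0–19: 4 178 + 5 587 + 5 049 + 4 531 = 19 345
20–64: 4 177 + 5 919 + 5 232 + 4 957 + 5 180 + 5 495 + 4 172 + 5 371 + 6 057 = 46 560
65+: 1 433 + 2 934 = 4 367
Youth dependency ratio = 19 345 / 46 560 × 100 = 42
Old-age dependency ratio = 4 367 / 46 560 × 100 = 9

Youth dependency ratio: 42
Old-age dependency ratio: 9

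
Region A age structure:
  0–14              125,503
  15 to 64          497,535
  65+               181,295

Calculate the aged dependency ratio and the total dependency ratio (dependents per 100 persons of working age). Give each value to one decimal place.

Old-age dependency ratio = 181,295 / 497,535 × 100 = 36.4
Total dependency ratio = (125,503 + 181,295) / 497,535 × 100 = 306,798 / 497,535 × 100 = 61.7

Old-age dependency ratio: 36.4
Total dependency ratio: 61.7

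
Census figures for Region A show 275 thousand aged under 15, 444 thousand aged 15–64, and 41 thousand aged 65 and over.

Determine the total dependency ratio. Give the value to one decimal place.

Total dependency ratio = (275 + 41) / 444 × 100 = 316 / 444 × 100 = 71.2

Total dependency ratio: 71.2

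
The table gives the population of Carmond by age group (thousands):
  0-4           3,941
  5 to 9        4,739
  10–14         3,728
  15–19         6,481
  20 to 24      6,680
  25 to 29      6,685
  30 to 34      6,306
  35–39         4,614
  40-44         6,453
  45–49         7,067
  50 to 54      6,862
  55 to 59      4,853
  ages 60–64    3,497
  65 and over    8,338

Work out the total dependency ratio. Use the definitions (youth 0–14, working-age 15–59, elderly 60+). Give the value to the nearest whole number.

0–14: 3,941 + 4,739 + 3,728 = 12,408
15–59: 6,481 + 6,680 + 6,685 + 6,306 + 4,614 + 6,453 + 7,067 + 6,862 + 4,853 = 56,001
60+: 3,497 + 8,338 = 11,835
Total dependency ratio = (12,408 + 11,835) / 56,001 × 100 = 24,243 / 56,001 × 100 = 43

Total dependency ratio: 43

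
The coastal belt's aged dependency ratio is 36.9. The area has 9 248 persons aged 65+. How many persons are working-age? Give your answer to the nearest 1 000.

Working-age: 25 000

Old-age dependency ratio = elderly / working-age × 100
36.9 = 9 248 / W × 100
⇒ 25 000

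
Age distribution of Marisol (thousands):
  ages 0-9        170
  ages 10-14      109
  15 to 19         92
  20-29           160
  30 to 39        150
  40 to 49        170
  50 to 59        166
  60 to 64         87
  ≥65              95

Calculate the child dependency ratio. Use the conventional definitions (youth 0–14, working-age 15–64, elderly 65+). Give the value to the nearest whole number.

0–14: 170 + 109 = 279
15–64: 92 + 160 + 150 + 170 + 166 + 87 = 825
65+: 95
Youth dependency ratio = 279 / 825 × 100 = 34

Youth dependency ratio: 34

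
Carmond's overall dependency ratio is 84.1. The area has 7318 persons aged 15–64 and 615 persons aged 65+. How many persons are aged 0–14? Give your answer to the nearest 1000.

Aged 0–14: 6000

Total dependency ratio = (youth + elderly) / working-age × 100
84.1 = (Y + 615) / 7318 × 100
⇒ 6000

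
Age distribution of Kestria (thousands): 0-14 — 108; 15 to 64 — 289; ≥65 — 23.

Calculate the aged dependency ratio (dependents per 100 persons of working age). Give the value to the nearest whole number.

Old-age dependency ratio: 8

Old-age dependency ratio = 23 / 289 × 100 = 8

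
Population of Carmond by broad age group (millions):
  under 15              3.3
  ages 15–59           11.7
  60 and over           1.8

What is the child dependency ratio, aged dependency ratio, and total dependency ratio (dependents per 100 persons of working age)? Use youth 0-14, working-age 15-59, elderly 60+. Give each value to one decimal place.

Youth dependency ratio: 28.2
Old-age dependency ratio: 15.4
Total dependency ratio: 43.6

Youth dependency ratio = 3.3 / 11.7 × 100 = 28.2
Old-age dependency ratio = 1.8 / 11.7 × 100 = 15.4
Total dependency ratio = (3.3 + 1.8) / 11.7 × 100 = 5.1 / 11.7 × 100 = 43.6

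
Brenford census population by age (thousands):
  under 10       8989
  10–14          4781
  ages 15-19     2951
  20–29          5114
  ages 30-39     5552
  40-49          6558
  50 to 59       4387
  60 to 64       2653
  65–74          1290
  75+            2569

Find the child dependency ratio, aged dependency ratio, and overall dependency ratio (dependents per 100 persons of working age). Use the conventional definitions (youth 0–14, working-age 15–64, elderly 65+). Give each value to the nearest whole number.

Youth dependency ratio: 51
Old-age dependency ratio: 14
Total dependency ratio: 65

0–14: 8989 + 4781 = 13770
15–64: 2951 + 5114 + 5552 + 6558 + 4387 + 2653 = 27215
65+: 1290 + 2569 = 3859
Youth dependency ratio = 13770 / 27215 × 100 = 51
Old-age dependency ratio = 3859 / 27215 × 100 = 14
Total dependency ratio = (13770 + 3859) / 27215 × 100 = 17629 / 27215 × 100 = 65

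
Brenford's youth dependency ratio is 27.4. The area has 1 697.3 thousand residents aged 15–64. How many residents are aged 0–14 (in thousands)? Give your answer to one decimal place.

Youth dependency ratio = youth / working-age × 100
27.4 = Y / 1 697.3 × 100
⇒ 465.1

Aged 0–14: 465.1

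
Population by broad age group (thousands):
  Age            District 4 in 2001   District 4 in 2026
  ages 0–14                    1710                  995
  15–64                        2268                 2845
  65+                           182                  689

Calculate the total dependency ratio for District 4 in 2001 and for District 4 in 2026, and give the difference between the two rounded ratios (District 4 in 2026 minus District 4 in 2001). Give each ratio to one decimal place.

District 4 in 2001: (1710 + 182) / 2268 × 100 = 1892 / 2268 × 100 = 83.4
District 4 in 2026: (995 + 689) / 2845 × 100 = 1684 / 2845 × 100 = 59.2

District 4 in 2001: 83.4
District 4 in 2026: 59.2
Difference: -24.2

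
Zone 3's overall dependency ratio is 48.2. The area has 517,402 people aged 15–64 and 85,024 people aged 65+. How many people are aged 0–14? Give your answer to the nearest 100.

Aged 0–14: 164,400

Total dependency ratio = (youth + elderly) / working-age × 100
48.2 = (Y + 85,024) / 517,402 × 100
⇒ 164,400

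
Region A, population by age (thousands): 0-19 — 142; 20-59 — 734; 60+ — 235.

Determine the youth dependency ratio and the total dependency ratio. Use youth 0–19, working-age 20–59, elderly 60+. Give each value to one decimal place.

Youth dependency ratio: 19.3
Total dependency ratio: 51.4

Youth dependency ratio = 142 / 734 × 100 = 19.3
Total dependency ratio = (142 + 235) / 734 × 100 = 377 / 734 × 100 = 51.4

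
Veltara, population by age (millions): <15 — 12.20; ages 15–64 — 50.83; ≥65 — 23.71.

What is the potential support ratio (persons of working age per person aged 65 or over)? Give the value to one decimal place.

Potential support ratio = 50.83 / 23.71 = 2.1

Potential support ratio: 2.1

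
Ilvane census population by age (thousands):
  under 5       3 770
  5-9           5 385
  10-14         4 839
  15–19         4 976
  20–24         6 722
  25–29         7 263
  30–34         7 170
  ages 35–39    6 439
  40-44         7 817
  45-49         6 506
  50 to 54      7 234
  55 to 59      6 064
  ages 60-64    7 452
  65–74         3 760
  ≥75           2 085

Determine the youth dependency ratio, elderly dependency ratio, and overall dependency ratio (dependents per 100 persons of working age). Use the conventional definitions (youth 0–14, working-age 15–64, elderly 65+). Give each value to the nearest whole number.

0–14: 3 770 + 5 385 + 4 839 = 13 994
15–64: 4 976 + 6 722 + 7 263 + 7 170 + 6 439 + 7 817 + 6 506 + 7 234 + 6 064 + 7 452 = 67 643
65+: 3 760 + 2 085 = 5 845
Youth dependency ratio = 13 994 / 67 643 × 100 = 21
Old-age dependency ratio = 5 845 / 67 643 × 100 = 9
Total dependency ratio = (13 994 + 5 845) / 67 643 × 100 = 19 839 / 67 643 × 100 = 29

Youth dependency ratio: 21
Old-age dependency ratio: 9
Total dependency ratio: 29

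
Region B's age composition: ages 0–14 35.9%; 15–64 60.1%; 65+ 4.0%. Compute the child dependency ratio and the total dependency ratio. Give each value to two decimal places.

Youth dependency ratio: 59.73
Total dependency ratio: 66.39

Youth dependency ratio = 35.9 / 60.1 × 100 = 59.73
Total dependency ratio = (35.9 + 4.0) / 60.1 × 100 = 39.9 / 60.1 × 100 = 66.39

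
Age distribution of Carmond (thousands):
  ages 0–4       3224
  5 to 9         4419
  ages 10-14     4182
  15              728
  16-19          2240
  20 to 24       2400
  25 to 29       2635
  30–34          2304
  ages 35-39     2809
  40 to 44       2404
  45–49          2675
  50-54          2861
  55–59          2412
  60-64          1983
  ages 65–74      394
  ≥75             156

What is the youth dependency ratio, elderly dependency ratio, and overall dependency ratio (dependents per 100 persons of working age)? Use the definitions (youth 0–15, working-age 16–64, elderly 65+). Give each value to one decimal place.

0–15: 3224 + 4419 + 4182 + 728 = 12553
16–64: 2240 + 2400 + 2635 + 2304 + 2809 + 2404 + 2675 + 2861 + 2412 + 1983 = 24723
65+: 394 + 156 = 550
Youth dependency ratio = 12553 / 24723 × 100 = 50.8
Old-age dependency ratio = 550 / 24723 × 100 = 2.2
Total dependency ratio = (12553 + 550) / 24723 × 100 = 13103 / 24723 × 100 = 53.0

Youth dependency ratio: 50.8
Old-age dependency ratio: 2.2
Total dependency ratio: 53.0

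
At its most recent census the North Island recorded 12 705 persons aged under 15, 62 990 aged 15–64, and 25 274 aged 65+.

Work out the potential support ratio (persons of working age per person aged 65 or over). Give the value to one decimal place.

Potential support ratio = 62 990 / 25 274 = 2.5

Potential support ratio: 2.5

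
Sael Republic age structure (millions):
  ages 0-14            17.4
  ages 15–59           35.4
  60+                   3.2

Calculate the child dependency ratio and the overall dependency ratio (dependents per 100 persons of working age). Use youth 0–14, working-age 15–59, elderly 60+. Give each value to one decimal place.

Youth dependency ratio = 17.4 / 35.4 × 100 = 49.2
Total dependency ratio = (17.4 + 3.2) / 35.4 × 100 = 20.6 / 35.4 × 100 = 58.2

Youth dependency ratio: 49.2
Total dependency ratio: 58.2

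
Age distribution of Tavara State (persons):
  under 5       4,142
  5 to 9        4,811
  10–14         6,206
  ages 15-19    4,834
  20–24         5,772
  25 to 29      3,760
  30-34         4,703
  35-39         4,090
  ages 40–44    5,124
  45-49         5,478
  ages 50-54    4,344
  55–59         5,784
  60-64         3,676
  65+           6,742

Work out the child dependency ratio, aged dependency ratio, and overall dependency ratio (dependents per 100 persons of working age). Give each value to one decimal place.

Youth dependency ratio: 31.9
Old-age dependency ratio: 14.2
Total dependency ratio: 46.0

0–14: 4,142 + 4,811 + 6,206 = 15,159
15–64: 4,834 + 5,772 + 3,760 + 4,703 + 4,090 + 5,124 + 5,478 + 4,344 + 5,784 + 3,676 = 47,565
65+: 6,742
Youth dependency ratio = 15,159 / 47,565 × 100 = 31.9
Old-age dependency ratio = 6,742 / 47,565 × 100 = 14.2
Total dependency ratio = (15,159 + 6,742) / 47,565 × 100 = 21,901 / 47,565 × 100 = 46.0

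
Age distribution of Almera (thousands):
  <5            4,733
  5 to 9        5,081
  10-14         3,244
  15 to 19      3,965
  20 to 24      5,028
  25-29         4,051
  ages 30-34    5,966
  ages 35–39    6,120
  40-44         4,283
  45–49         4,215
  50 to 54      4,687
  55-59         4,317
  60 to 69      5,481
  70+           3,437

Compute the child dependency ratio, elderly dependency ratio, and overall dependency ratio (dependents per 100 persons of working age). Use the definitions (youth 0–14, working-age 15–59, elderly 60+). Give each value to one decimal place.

Youth dependency ratio: 30.6
Old-age dependency ratio: 20.9
Total dependency ratio: 51.5

0–14: 4,733 + 5,081 + 3,244 = 13,058
15–59: 3,965 + 5,028 + 4,051 + 5,966 + 6,120 + 4,283 + 4,215 + 4,687 + 4,317 = 42,632
60+: 5,481 + 3,437 = 8,918
Youth dependency ratio = 13,058 / 42,632 × 100 = 30.6
Old-age dependency ratio = 8,918 / 42,632 × 100 = 20.9
Total dependency ratio = (13,058 + 8,918) / 42,632 × 100 = 21,976 / 42,632 × 100 = 51.5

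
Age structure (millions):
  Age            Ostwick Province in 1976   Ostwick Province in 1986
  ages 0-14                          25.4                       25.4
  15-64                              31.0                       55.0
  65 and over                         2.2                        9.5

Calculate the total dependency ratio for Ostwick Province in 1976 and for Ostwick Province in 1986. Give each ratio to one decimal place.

Ostwick Province in 1976: (25.4 + 2.2) / 31.0 × 100 = 27.6 / 31.0 × 100 = 89.0
Ostwick Province in 1986: (25.4 + 9.5) / 55.0 × 100 = 34.9 / 55.0 × 100 = 63.5

Ostwick Province in 1976: 89.0
Ostwick Province in 1986: 63.5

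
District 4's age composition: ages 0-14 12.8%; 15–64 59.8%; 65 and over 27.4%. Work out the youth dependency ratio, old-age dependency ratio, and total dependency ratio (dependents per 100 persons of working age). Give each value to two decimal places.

Youth dependency ratio: 21.40
Old-age dependency ratio: 45.82
Total dependency ratio: 67.22

Youth dependency ratio = 12.8 / 59.8 × 100 = 21.40
Old-age dependency ratio = 27.4 / 59.8 × 100 = 45.82
Total dependency ratio = (12.8 + 27.4) / 59.8 × 100 = 40.2 / 59.8 × 100 = 67.22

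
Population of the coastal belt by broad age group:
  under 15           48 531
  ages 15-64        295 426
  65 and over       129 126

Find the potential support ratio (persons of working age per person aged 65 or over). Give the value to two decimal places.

Potential support ratio: 2.29

Potential support ratio = 295 426 / 129 126 = 2.29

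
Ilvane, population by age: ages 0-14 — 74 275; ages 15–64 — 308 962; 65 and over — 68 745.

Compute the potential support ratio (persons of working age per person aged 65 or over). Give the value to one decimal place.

Potential support ratio: 4.5

Potential support ratio = 308 962 / 68 745 = 4.5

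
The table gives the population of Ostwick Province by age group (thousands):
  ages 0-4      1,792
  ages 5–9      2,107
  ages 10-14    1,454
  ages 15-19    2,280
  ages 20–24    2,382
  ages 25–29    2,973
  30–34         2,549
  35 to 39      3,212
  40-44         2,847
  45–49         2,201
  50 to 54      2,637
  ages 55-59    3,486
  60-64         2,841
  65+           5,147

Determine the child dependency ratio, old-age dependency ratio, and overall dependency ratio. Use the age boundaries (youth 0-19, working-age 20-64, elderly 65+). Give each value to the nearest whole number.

Youth dependency ratio: 30
Old-age dependency ratio: 20
Total dependency ratio: 51

0–19: 1,792 + 2,107 + 1,454 + 2,280 = 7,633
20–64: 2,382 + 2,973 + 2,549 + 3,212 + 2,847 + 2,201 + 2,637 + 3,486 + 2,841 = 25,128
65+: 5,147
Youth dependency ratio = 7,633 / 25,128 × 100 = 30
Old-age dependency ratio = 5,147 / 25,128 × 100 = 20
Total dependency ratio = (7,633 + 5,147) / 25,128 × 100 = 12,780 / 25,128 × 100 = 51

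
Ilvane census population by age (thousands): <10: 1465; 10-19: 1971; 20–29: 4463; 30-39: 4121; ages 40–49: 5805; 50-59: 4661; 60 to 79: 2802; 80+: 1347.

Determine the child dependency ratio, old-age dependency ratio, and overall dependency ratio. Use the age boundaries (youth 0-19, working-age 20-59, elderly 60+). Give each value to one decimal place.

Youth dependency ratio: 18.0
Old-age dependency ratio: 21.8
Total dependency ratio: 39.8

0–19: 1465 + 1971 = 3436
20–59: 4463 + 4121 + 5805 + 4661 = 19050
60+: 2802 + 1347 = 4149
Youth dependency ratio = 3436 / 19050 × 100 = 18.0
Old-age dependency ratio = 4149 / 19050 × 100 = 21.8
Total dependency ratio = (3436 + 4149) / 19050 × 100 = 7585 / 19050 × 100 = 39.8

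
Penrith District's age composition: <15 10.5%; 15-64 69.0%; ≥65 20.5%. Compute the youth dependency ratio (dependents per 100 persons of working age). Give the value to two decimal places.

Youth dependency ratio: 15.22

Youth dependency ratio = 10.5 / 69.0 × 100 = 15.22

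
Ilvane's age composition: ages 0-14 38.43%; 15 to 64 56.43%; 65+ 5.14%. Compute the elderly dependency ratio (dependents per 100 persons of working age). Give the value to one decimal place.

Old-age dependency ratio = 5.14 / 56.43 × 100 = 9.1

Old-age dependency ratio: 9.1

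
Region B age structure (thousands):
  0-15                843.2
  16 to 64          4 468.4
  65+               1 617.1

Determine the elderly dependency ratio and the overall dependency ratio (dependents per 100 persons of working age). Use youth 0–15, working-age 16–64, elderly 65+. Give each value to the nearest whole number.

Old-age dependency ratio: 36
Total dependency ratio: 55

Old-age dependency ratio = 1 617.1 / 4 468.4 × 100 = 36
Total dependency ratio = (843.2 + 1 617.1) / 4 468.4 × 100 = 2 460.3 / 4 468.4 × 100 = 55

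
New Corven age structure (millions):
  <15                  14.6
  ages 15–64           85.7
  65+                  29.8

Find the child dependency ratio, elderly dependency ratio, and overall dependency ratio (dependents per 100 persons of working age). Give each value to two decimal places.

Youth dependency ratio: 17.04
Old-age dependency ratio: 34.77
Total dependency ratio: 51.81

Youth dependency ratio = 14.6 / 85.7 × 100 = 17.04
Old-age dependency ratio = 29.8 / 85.7 × 100 = 34.77
Total dependency ratio = (14.6 + 29.8) / 85.7 × 100 = 44.4 / 85.7 × 100 = 51.81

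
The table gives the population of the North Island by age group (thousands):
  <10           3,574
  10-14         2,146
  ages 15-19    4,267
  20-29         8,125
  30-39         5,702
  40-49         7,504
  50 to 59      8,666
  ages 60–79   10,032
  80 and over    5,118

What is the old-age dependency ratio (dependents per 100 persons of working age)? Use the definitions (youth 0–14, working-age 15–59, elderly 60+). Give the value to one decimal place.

0–14: 3,574 + 2,146 = 5,720
15–59: 4,267 + 8,125 + 5,702 + 7,504 + 8,666 = 34,264
60+: 10,032 + 5,118 = 15,150
Old-age dependency ratio = 15,150 / 34,264 × 100 = 44.2

Old-age dependency ratio: 44.2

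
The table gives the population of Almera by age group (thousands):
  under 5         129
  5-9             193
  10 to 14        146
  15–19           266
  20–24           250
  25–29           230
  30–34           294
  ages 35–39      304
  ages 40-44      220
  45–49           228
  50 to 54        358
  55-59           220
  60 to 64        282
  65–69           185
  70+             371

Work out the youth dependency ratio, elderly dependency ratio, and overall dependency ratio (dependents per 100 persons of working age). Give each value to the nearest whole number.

Youth dependency ratio: 18
Old-age dependency ratio: 21
Total dependency ratio: 39

0–14: 129 + 193 + 146 = 468
15–64: 266 + 250 + 230 + 294 + 304 + 220 + 228 + 358 + 220 + 282 = 2 652
65+: 185 + 371 = 556
Youth dependency ratio = 468 / 2 652 × 100 = 18
Old-age dependency ratio = 556 / 2 652 × 100 = 21
Total dependency ratio = (468 + 556) / 2 652 × 100 = 1 024 / 2 652 × 100 = 39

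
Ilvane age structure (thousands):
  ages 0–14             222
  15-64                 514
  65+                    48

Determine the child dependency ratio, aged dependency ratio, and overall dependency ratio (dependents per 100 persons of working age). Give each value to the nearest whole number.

Youth dependency ratio: 43
Old-age dependency ratio: 9
Total dependency ratio: 53

Youth dependency ratio = 222 / 514 × 100 = 43
Old-age dependency ratio = 48 / 514 × 100 = 9
Total dependency ratio = (222 + 48) / 514 × 100 = 270 / 514 × 100 = 53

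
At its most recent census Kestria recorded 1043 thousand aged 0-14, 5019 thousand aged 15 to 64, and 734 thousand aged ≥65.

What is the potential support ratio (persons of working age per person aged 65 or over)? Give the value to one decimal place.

Potential support ratio = 5019 / 734 = 6.8

Potential support ratio: 6.8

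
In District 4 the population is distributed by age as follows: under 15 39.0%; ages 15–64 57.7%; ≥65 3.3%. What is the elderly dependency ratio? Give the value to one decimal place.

Old-age dependency ratio = 3.3 / 57.7 × 100 = 5.7

Old-age dependency ratio: 5.7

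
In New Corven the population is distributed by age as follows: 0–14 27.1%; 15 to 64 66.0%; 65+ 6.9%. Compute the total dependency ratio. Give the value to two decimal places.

Total dependency ratio: 51.52

Total dependency ratio = (27.1 + 6.9) / 66.0 × 100 = 34.0 / 66.0 × 100 = 51.52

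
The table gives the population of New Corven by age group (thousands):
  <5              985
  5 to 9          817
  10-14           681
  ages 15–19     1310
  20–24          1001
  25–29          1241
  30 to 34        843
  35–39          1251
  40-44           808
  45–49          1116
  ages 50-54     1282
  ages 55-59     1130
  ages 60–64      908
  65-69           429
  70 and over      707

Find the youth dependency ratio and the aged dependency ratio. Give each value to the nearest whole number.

Youth dependency ratio: 23
Old-age dependency ratio: 10

0–14: 985 + 817 + 681 = 2483
15–64: 1310 + 1001 + 1241 + 843 + 1251 + 808 + 1116 + 1282 + 1130 + 908 = 10890
65+: 429 + 707 = 1136
Youth dependency ratio = 2483 / 10890 × 100 = 23
Old-age dependency ratio = 1136 / 10890 × 100 = 10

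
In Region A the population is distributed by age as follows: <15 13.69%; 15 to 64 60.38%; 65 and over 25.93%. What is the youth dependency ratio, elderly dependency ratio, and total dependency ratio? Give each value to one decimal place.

Youth dependency ratio = 13.69 / 60.38 × 100 = 22.7
Old-age dependency ratio = 25.93 / 60.38 × 100 = 42.9
Total dependency ratio = (13.69 + 25.93) / 60.38 × 100 = 39.62 / 60.38 × 100 = 65.6

Youth dependency ratio: 22.7
Old-age dependency ratio: 42.9
Total dependency ratio: 65.6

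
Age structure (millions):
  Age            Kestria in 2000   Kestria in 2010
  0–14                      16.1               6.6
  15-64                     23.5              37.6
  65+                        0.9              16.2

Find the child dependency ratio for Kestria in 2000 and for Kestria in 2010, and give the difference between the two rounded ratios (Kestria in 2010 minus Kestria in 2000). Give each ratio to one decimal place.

Kestria in 2000: 16.1 / 23.5 × 100 = 68.5
Kestria in 2010: 6.6 / 37.6 × 100 = 17.6

Kestria in 2000: 68.5
Kestria in 2010: 17.6
Difference: -50.9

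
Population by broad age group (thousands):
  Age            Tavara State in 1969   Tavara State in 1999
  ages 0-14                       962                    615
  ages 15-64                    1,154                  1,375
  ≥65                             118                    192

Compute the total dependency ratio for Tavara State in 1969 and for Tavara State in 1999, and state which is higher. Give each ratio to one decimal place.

Tavara State in 1969: 93.6
Tavara State in 1999: 58.7
Higher: Tavara State in 1969

Tavara State in 1969: (962 + 118) / 1,154 × 100 = 1,080 / 1,154 × 100 = 93.6
Tavara State in 1999: (615 + 192) / 1,375 × 100 = 807 / 1,375 × 100 = 58.7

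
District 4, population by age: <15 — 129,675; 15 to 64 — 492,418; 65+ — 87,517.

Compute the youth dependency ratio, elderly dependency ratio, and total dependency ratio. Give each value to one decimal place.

Youth dependency ratio: 26.3
Old-age dependency ratio: 17.8
Total dependency ratio: 44.1

Youth dependency ratio = 129,675 / 492,418 × 100 = 26.3
Old-age dependency ratio = 87,517 / 492,418 × 100 = 17.8
Total dependency ratio = (129,675 + 87,517) / 492,418 × 100 = 217,192 / 492,418 × 100 = 44.1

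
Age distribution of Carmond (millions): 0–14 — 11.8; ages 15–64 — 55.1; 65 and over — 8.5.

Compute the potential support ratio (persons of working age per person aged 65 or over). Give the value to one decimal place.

Potential support ratio: 6.5

Potential support ratio = 55.1 / 8.5 = 6.5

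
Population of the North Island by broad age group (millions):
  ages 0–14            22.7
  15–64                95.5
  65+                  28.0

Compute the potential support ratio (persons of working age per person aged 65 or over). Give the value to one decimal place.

Potential support ratio: 3.4

Potential support ratio = 95.5 / 28.0 = 3.4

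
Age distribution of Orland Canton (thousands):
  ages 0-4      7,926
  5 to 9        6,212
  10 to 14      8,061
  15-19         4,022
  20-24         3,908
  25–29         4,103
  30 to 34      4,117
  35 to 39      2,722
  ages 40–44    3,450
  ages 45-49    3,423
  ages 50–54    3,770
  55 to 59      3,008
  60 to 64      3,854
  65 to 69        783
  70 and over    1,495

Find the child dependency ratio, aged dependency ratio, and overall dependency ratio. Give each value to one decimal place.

0–14: 7,926 + 6,212 + 8,061 = 22,199
15–64: 4,022 + 3,908 + 4,103 + 4,117 + 2,722 + 3,450 + 3,423 + 3,770 + 3,008 + 3,854 = 36,377
65+: 783 + 1,495 = 2,278
Youth dependency ratio = 22,199 / 36,377 × 100 = 61.0
Old-age dependency ratio = 2,278 / 36,377 × 100 = 6.3
Total dependency ratio = (22,199 + 2,278) / 36,377 × 100 = 24,477 / 36,377 × 100 = 67.3

Youth dependency ratio: 61.0
Old-age dependency ratio: 6.3
Total dependency ratio: 67.3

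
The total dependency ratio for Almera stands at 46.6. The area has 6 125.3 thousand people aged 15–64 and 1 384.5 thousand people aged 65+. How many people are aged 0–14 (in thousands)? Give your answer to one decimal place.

Aged 0–14: 1 469.9

Total dependency ratio = (youth + elderly) / working-age × 100
46.6 = (Y + 1 384.5) / 6 125.3 × 100
⇒ 1 469.9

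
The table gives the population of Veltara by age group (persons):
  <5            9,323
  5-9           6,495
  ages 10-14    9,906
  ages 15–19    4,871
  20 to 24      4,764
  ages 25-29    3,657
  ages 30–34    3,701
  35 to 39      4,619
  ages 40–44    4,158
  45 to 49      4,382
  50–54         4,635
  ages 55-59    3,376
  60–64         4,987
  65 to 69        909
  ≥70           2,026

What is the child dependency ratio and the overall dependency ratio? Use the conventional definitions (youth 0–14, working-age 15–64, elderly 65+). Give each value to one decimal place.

Youth dependency ratio: 59.6
Total dependency ratio: 66.4

0–14: 9,323 + 6,495 + 9,906 = 25,724
15–64: 4,871 + 4,764 + 3,657 + 3,701 + 4,619 + 4,158 + 4,382 + 4,635 + 3,376 + 4,987 = 43,150
65+: 909 + 2,026 = 2,935
Youth dependency ratio = 25,724 / 43,150 × 100 = 59.6
Total dependency ratio = (25,724 + 2,935) / 43,150 × 100 = 28,659 / 43,150 × 100 = 66.4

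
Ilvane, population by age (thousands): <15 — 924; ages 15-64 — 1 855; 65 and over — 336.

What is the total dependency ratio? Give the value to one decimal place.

Total dependency ratio = (924 + 336) / 1 855 × 100 = 1 260 / 1 855 × 100 = 67.9

Total dependency ratio: 67.9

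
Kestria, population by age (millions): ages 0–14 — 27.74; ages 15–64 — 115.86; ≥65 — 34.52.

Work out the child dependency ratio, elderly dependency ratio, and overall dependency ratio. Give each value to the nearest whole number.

Youth dependency ratio = 27.74 / 115.86 × 100 = 24
Old-age dependency ratio = 34.52 / 115.86 × 100 = 30
Total dependency ratio = (27.74 + 34.52) / 115.86 × 100 = 62.26 / 115.86 × 100 = 54

Youth dependency ratio: 24
Old-age dependency ratio: 30
Total dependency ratio: 54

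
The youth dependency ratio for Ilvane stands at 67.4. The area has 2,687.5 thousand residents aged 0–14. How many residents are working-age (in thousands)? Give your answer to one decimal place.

Youth dependency ratio = youth / working-age × 100
67.4 = 2,687.5 / W × 100
⇒ 3,987.4

Working-age: 3,987.4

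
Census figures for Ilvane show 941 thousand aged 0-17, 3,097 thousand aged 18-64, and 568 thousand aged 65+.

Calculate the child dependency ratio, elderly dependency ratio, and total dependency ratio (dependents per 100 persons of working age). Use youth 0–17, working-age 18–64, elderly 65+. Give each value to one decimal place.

Youth dependency ratio: 30.4
Old-age dependency ratio: 18.3
Total dependency ratio: 48.7

Youth dependency ratio = 941 / 3,097 × 100 = 30.4
Old-age dependency ratio = 568 / 3,097 × 100 = 18.3
Total dependency ratio = (941 + 568) / 3,097 × 100 = 1,509 / 3,097 × 100 = 48.7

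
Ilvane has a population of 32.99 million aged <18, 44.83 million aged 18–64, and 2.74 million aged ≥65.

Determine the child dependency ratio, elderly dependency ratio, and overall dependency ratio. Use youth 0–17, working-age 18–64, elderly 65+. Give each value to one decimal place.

Youth dependency ratio: 73.6
Old-age dependency ratio: 6.1
Total dependency ratio: 79.7

Youth dependency ratio = 32.99 / 44.83 × 100 = 73.6
Old-age dependency ratio = 2.74 / 44.83 × 100 = 6.1
Total dependency ratio = (32.99 + 2.74) / 44.83 × 100 = 35.73 / 44.83 × 100 = 79.7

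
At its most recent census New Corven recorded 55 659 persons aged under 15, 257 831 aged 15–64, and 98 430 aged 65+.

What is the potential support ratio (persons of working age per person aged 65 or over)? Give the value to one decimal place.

Potential support ratio: 2.6

Potential support ratio = 257 831 / 98 430 = 2.6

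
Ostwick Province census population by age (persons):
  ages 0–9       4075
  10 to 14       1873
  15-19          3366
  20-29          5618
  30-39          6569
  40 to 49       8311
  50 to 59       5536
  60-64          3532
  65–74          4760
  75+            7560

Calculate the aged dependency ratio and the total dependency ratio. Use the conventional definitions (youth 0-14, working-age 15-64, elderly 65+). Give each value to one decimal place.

Old-age dependency ratio: 37.4
Total dependency ratio: 55.5

0–14: 4075 + 1873 = 5948
15–64: 3366 + 5618 + 6569 + 8311 + 5536 + 3532 = 32932
65+: 4760 + 7560 = 12320
Old-age dependency ratio = 12320 / 32932 × 100 = 37.4
Total dependency ratio = (5948 + 12320) / 32932 × 100 = 18268 / 32932 × 100 = 55.5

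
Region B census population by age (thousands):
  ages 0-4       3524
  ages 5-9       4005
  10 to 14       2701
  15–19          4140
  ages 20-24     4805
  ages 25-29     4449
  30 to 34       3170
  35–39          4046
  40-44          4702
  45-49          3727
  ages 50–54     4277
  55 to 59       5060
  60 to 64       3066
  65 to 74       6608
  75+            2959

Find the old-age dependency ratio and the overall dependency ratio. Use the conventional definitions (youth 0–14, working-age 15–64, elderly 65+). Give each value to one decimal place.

0–14: 3524 + 4005 + 2701 = 10230
15–64: 4140 + 4805 + 4449 + 3170 + 4046 + 4702 + 3727 + 4277 + 5060 + 3066 = 41442
65+: 6608 + 2959 = 9567
Old-age dependency ratio = 9567 / 41442 × 100 = 23.1
Total dependency ratio = (10230 + 9567) / 41442 × 100 = 19797 / 41442 × 100 = 47.8

Old-age dependency ratio: 23.1
Total dependency ratio: 47.8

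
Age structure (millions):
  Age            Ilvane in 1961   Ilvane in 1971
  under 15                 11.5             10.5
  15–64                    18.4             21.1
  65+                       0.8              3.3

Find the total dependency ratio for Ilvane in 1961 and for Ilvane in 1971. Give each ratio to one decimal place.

Ilvane in 1961: 66.8
Ilvane in 1971: 65.4

Ilvane in 1961: (11.5 + 0.8) / 18.4 × 100 = 12.3 / 18.4 × 100 = 66.8
Ilvane in 1971: (10.5 + 3.3) / 21.1 × 100 = 13.8 / 21.1 × 100 = 65.4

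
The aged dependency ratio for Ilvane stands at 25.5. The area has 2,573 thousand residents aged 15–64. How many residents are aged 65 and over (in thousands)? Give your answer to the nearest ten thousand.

Old-age dependency ratio = elderly / working-age × 100
25.5 = E / 2,573 × 100
⇒ 660

Aged 65 and over: 660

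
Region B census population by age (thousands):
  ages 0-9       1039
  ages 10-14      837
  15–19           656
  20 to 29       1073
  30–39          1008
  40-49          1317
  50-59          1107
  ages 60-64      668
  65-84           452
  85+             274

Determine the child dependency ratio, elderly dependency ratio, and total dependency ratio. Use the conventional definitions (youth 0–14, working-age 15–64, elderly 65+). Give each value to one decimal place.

Youth dependency ratio: 32.2
Old-age dependency ratio: 12.5
Total dependency ratio: 44.6

0–14: 1039 + 837 = 1876
15–64: 656 + 1073 + 1008 + 1317 + 1107 + 668 = 5829
65+: 452 + 274 = 726
Youth dependency ratio = 1876 / 5829 × 100 = 32.2
Old-age dependency ratio = 726 / 5829 × 100 = 12.5
Total dependency ratio = (1876 + 726) / 5829 × 100 = 2602 / 5829 × 100 = 44.6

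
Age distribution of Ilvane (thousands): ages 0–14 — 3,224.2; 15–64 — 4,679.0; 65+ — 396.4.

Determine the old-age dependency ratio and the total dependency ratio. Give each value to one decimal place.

Old-age dependency ratio: 8.5
Total dependency ratio: 77.4

Old-age dependency ratio = 396.4 / 4,679.0 × 100 = 8.5
Total dependency ratio = (3,224.2 + 396.4) / 4,679.0 × 100 = 3,620.6 / 4,679.0 × 100 = 77.4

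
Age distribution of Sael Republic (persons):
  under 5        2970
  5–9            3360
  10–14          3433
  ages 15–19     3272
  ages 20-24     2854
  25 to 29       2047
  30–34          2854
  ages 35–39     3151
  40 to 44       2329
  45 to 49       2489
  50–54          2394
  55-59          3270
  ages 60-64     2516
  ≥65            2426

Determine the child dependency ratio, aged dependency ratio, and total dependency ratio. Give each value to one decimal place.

0–14: 2970 + 3360 + 3433 = 9763
15–64: 3272 + 2854 + 2047 + 2854 + 3151 + 2329 + 2489 + 2394 + 3270 + 2516 = 27176
65+: 2426
Youth dependency ratio = 9763 / 27176 × 100 = 35.9
Old-age dependency ratio = 2426 / 27176 × 100 = 8.9
Total dependency ratio = (9763 + 2426) / 27176 × 100 = 12189 / 27176 × 100 = 44.9

Youth dependency ratio: 35.9
Old-age dependency ratio: 8.9
Total dependency ratio: 44.9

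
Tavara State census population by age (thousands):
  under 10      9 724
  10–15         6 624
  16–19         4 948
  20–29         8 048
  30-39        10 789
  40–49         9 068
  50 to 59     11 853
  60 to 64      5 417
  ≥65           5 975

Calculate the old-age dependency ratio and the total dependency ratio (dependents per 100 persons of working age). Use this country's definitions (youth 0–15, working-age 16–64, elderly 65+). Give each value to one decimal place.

0–15: 9 724 + 6 624 = 16 348
16–64: 4 948 + 8 048 + 10 789 + 9 068 + 11 853 + 5 417 = 50 123
65+: 5 975
Old-age dependency ratio = 5 975 / 50 123 × 100 = 11.9
Total dependency ratio = (16 348 + 5 975) / 50 123 × 100 = 22 323 / 50 123 × 100 = 44.5

Old-age dependency ratio: 11.9
Total dependency ratio: 44.5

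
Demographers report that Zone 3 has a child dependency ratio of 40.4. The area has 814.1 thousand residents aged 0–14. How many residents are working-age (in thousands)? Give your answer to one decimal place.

Working-age: 2,015.1

Youth dependency ratio = youth / working-age × 100
40.4 = 814.1 / W × 100
⇒ 2,015.1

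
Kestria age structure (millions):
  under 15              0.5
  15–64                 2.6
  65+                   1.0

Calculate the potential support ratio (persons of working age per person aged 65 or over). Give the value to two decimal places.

Potential support ratio: 2.60

Potential support ratio = 2.6 / 1.0 = 2.60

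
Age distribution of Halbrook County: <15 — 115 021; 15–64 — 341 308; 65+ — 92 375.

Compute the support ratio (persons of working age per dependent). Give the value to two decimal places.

Support ratio = 341 308 / (115 021 + 92 375) = 341 308 / 207 396 = 1.65

Support ratio: 1.65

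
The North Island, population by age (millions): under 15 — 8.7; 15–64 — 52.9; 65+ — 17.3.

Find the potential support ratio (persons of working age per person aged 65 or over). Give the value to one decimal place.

Potential support ratio: 3.1

Potential support ratio = 52.9 / 17.3 = 3.1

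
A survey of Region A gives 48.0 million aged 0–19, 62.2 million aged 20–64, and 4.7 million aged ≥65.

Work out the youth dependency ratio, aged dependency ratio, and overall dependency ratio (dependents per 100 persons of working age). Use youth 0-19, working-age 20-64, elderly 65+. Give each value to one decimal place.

Youth dependency ratio = 48.0 / 62.2 × 100 = 77.2
Old-age dependency ratio = 4.7 / 62.2 × 100 = 7.6
Total dependency ratio = (48.0 + 4.7) / 62.2 × 100 = 52.7 / 62.2 × 100 = 84.7

Youth dependency ratio: 77.2
Old-age dependency ratio: 7.6
Total dependency ratio: 84.7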